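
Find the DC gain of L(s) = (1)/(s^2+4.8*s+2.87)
DC gain = L(0) = num(0)/den(0) = 1/2.87 = 0.3484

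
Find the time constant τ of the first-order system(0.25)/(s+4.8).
First-order system: τ = -1/pole. Pole = -4.8. τ = -1/(-4.8) = 0.2083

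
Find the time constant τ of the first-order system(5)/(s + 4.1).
First-order system: τ = -1/pole. Pole = -4.1. τ = -1/(-4.1) = 0.2439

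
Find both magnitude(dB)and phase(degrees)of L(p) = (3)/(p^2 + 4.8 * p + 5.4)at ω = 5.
Substitute p = j*5: L(j5) = -0.0612398 - 0.0749875j.
|L| = 20*log₁₀(sqrt(Re²+Im²)) = -20.28 dB.
∠L = atan2(Im, Re) = -129.24°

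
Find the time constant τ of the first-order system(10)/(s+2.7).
First-order system: τ = -1/pole. Pole = -2.7. τ = -1/(-2.7) = 0.3704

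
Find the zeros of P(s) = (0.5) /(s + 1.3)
Numerator is a nonzero constant (0.5) → Zeros: none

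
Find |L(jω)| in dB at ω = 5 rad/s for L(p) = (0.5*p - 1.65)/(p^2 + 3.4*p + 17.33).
Substitute p = j*5: L(j5) = 0.158571 + 0.0255154j.
|L(j5)| = sqrt(Re² + Im²) = 0.1606.
20*log₁₀(0.1606) = -15.88 dB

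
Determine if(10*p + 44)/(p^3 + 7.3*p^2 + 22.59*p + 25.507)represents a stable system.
Denominator: p^3 + 7.3*p^2 + 22.59*p + 25.507 = (p + 2.3)(p^2 + 5*p + 11.09). Poles: -2.3, -2.5 + 2.2j, -2.5 - 2.2j. All Re(p)<0: Yes (stable)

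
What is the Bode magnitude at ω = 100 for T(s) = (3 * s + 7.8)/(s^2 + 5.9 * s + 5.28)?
Substitute s = j*100: T(j100) = 0.000988016 - 0.0299575j.
|T(j100)| = sqrt(Re² + Im²) = 0.02997.
20*log₁₀(0.02997) = -30.47 dB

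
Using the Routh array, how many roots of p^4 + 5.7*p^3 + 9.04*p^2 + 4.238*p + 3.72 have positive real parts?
Routh array:
p^4: [1, 9.04, 3.72]; p^3: [5.7, 4.238]; p^2: [8.29649, 3.72]; p^1: [1.68222]; p^0: [3.72]
First column: [1, 5.7, 8.29649, 1.68222, 3.72]. Sign changes = RHP roots = 0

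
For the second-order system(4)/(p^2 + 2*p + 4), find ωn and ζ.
Standard form: ωn²/(p²+2ζωn·p+ωn²).
const=4=ωn² → ωn=2, p coeff=2=2ζωn → ζ=0.5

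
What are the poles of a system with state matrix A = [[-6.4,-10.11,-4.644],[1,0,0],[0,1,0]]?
Eigenvalues solve det(λI - A) = 0.
Characteristic polynomial: λ^3 + 6.4*λ^2 + 10.11*λ + 4.644 = 0.
Factor: (λ + 0.9)(λ + 1.2)(λ + 4.3) = 0.
Roots: -0.9, -1.2, -4.3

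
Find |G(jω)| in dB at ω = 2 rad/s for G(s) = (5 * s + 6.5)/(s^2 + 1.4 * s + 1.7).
Substitute s = j*2: G(j2) = 0.993907 - 3.13785j.
|G(j2)| = sqrt(Re² + Im²) = 3.291.
20*log₁₀(3.291) = 10.35 dB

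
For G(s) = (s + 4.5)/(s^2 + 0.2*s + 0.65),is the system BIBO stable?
Denominator: s^2 + 0.2*s + 0.65. Poles: -0.1 + 0.8j, -0.1 - 0.8j. All Re(p)<0: Yes (stable)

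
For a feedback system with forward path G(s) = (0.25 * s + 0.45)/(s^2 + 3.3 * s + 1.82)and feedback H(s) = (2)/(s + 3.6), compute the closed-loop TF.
Closed-loop T = G/(1+GH).
Numerator: G_num * H_den = 0.25*s^2 + 1.35*s + 1.62.
Denominator: G_den * H_den + G_num * H_num = (s^3 + 6.9*s^2 + 13.7*s + 6.552) + (0.5*s + 0.9) = s^3 + 6.9*s^2 + 14.2*s + 7.452.
T(s) = (0.25*s^2 + 1.35*s + 1.62)/(s^3 + 6.9*s^2 + 14.2*s + 7.452)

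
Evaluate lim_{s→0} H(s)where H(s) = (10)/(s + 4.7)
DC gain = H(0) = num(0)/den(0) = 10/4.7 = 2.128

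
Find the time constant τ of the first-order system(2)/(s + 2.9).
First-order system: τ = -1/pole. Pole = -2.9. τ = -1/(-2.9) = 0.3448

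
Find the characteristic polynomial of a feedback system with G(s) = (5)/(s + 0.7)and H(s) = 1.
Characteristic poly = G_den * H_den + G_num * H_num = (s + 0.7) + (5) = s + 5.7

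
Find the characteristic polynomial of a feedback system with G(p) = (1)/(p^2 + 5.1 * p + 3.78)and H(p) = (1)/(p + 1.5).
Characteristic poly = G_den * H_den + G_num * H_num = (p^3 + 6.6*p^2 + 11.43*p + 5.67) + (1) = p^3 + 6.6*p^2 + 11.43*p + 6.67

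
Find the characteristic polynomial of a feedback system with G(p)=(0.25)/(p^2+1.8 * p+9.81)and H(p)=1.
Characteristic poly = G_den * H_den + G_num * H_num = (p^2 + 1.8*p + 9.81) + (0.25) = p^2 + 1.8*p + 10.06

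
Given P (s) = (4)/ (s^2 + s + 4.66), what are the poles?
Set denominator = 0: s^2 + s + 4.66 = 0 → Poles: -0.5 + 2.1j, -0.5 - 2.1j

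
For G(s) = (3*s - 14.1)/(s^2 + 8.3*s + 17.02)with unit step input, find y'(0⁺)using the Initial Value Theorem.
IVT: y'(0⁺) = lim_{s→∞} s²·Y(s) = lim_{s→∞} s·G(s).
deg(num) = 1, deg(den) = 2, relative degree = 1, so s·G(s) → (leading num)/(leading den) = 3/1 = 3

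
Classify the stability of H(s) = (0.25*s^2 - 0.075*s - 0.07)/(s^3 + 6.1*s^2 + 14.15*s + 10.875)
Denominator: s^3 + 6.1*s^2 + 14.15*s + 10.875 = (s + 1.5)(s^2 + 4.6*s + 7.25). Poles: -1.5, -2.3 + 1.4j, -2.3 - 1.4j. Stable (all poles in LHP)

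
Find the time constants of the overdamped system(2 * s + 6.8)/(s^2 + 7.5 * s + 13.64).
Overdamped: real poles at -4.4, -3.1. τ = -1/pole → τ₁ = 0.2273, τ₂ = 0.3226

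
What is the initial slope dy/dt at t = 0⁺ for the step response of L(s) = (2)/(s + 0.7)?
IVT: y'(0⁺) = lim_{s→∞} s²·Y(s) = lim_{s→∞} s·L(s).
deg(num) = 0, deg(den) = 1, relative degree = 1, so s·L(s) → (leading num)/(leading den) = 2/1 = 2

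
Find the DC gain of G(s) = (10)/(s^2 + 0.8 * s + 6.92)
DC gain = G(0) = num(0)/den(0) = 10/6.92 = 1.445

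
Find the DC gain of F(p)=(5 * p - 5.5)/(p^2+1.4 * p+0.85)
DC gain = F(0) = num(0)/den(0) = -5.5/0.85 = -6.471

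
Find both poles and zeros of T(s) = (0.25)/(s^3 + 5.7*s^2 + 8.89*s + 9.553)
Set denominator = 0: s^3 + 5.7*s^2 + 8.89*s + 9.553 = (s + 4.1)(s^2 + 1.6*s + 2.33) = 0 → Poles: -0.8 + 1.3j, -0.8 - 1.3j, -4.1
Numerator is a nonzero constant (0.25) → Zeros: none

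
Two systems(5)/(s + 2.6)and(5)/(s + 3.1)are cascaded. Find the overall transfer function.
Series: H = H₁ · H₂ = (n₁·n₂)/(d₁·d₂).
Num: n₁·n₂ = 25. Den: d₁·d₂ = s^2 + 5.7*s + 8.06.
H(s) = (25)/(s^2 + 5.7*s + 8.06)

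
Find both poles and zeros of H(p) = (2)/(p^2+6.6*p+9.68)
Set denominator = 0: p^2 + 6.6*p + 9.68 = (p + 2.2)(p + 4.4) = 0 → Poles: -2.2, -4.4
Numerator is a nonzero constant (2) → Zeros: none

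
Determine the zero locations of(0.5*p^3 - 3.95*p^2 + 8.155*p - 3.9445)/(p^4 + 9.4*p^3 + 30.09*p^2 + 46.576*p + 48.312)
Set numerator = 0: 0.5*p^3 - 3.95*p^2 + 8.155*p - 3.9445 = 0.5*(p - 0.7)(p - 2.3)(p - 4.9) = 0 → Zeros: 0.7, 2.3, 4.9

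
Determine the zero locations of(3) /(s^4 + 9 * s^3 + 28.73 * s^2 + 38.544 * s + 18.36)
Numerator is a nonzero constant (3) → Zeros: none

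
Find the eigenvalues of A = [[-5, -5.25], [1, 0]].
Eigenvalues solve det(λI - A) = 0.
Characteristic polynomial: λ^2 + 5*λ + 5.25 = 0.
Factor: (λ + 3.5)(λ + 1.5) = 0.
Roots: -1.5, -3.5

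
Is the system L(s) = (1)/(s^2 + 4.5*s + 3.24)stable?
Denominator: s^2 + 4.5*s + 3.24 = (s + 0.9)(s + 3.6). Poles: -0.9, -3.6. All Re(p)<0: Yes (stable)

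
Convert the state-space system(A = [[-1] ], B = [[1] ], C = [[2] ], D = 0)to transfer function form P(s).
P(s) = C(sI - A)⁻¹B + D.
Characteristic polynomial det(sI - A) = s + 1.
Numerator from C·adj(sI-A)·B + D·det(sI-A) = 2.
P(s) = (2)/(s + 1)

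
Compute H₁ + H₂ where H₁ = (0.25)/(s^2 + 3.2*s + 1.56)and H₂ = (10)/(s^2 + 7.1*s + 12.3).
Parallel: H = H₁ + H₂ = (n₁·d₂ + n₂·d₁)/(d₁·d₂).
n₁·d₂ = 0.25*s^2 + 1.775*s + 3.075. n₂·d₁ = 10*s^2 + 32*s + 15.6. Sum = 10.25*s^2 + 33.775*s + 18.675. d₁·d₂ = s^4 + 10.3*s^3 + 36.58*s^2 + 50.436*s + 19.188.
H(s) = (10.25*s^2 + 33.775*s + 18.675)/(s^4 + 10.3*s^3 + 36.58*s^2 + 50.436*s + 19.188)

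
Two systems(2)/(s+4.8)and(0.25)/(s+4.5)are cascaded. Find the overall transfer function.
Series: H = H₁ · H₂ = (n₁·n₂)/(d₁·d₂).
Num: n₁·n₂ = 0.5. Den: d₁·d₂ = s^2 + 9.3*s + 21.6.
H(s) = (0.5)/(s^2 + 9.3*s + 21.6)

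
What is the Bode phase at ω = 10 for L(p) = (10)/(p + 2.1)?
Substitute p = j*10: L(j10) = 0.20113 - 0.957763j.
∠L(j10) = atan2(Im, Re) = atan2(-0.957763, 0.20113) = -78.14°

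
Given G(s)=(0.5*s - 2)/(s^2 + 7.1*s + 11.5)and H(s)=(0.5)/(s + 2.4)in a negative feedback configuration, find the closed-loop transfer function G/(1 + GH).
Closed-loop T = G/(1+GH).
Numerator: G_num * H_den = 0.5*s^2 - 0.8*s - 4.8.
Denominator: G_den * H_den + G_num * H_num = (s^3 + 9.5*s^2 + 28.54*s + 27.6) + (0.25*s - 1) = s^3 + 9.5*s^2 + 28.79*s + 26.6.
T(s) = (0.5*s^2 - 0.8*s - 4.8)/(s^3 + 9.5*s^2 + 28.79*s + 26.6)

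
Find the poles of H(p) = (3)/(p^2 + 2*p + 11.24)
Set denominator = 0: p^2 + 2*p + 11.24 = 0 → Poles: -1 + 3.2j, -1 - 3.2j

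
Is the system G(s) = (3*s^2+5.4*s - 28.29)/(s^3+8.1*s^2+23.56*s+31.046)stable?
Denominator: s^3 + 8.1*s^2 + 23.56*s + 31.046 = (s + 4.3)(s^2 + 3.8*s + 7.22). Poles: -1.9 + 1.9j, -1.9 - 1.9j, -4.3. All Re(p)<0: Yes (stable)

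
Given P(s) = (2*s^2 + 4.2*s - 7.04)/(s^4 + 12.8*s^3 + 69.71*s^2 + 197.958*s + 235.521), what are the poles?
Set denominator = 0: s^4 + 12.8*s^3 + 69.71*s^2 + 197.958*s + 235.521 = (s + 3.3)(s + 4.5)(s^2 + 5*s + 15.86) = 0 → Poles: -2.5 + 3.1j, -2.5 - 3.1j, -3.3, -4.5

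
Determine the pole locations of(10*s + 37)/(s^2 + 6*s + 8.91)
Set denominator = 0: s^2 + 6*s + 8.91 = (s + 2.7)(s + 3.3) = 0 → Poles: -2.7, -3.3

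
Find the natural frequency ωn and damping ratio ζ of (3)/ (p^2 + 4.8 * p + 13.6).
Underdamped: complex pole -2.4 + 2.8j. ωn = |pole| = 3.688, ζ = -Re(pole)/ωn = 0.6508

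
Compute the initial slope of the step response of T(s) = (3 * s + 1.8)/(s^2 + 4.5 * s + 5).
IVT: y'(0⁺) = lim_{s→∞} s²·Y(s) = lim_{s→∞} s·T(s).
deg(num) = 1, deg(den) = 2, relative degree = 1, so s·T(s) → (leading num)/(leading den) = 3/1 = 3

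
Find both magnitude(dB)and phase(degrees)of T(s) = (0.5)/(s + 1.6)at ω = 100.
Substitute s = j*100: T(j100) = 7.99795e-05 - 0.00499872j.
|T| = 20*log₁₀(sqrt(Re²+Im²)) = -46.02 dB.
∠T = atan2(Im, Re) = -89.08°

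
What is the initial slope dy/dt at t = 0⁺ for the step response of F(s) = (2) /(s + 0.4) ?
IVT: y'(0⁺) = lim_{s→∞} s²·Y(s) = lim_{s→∞} s·F(s).
deg(num) = 0, deg(den) = 1, relative degree = 1, so s·F(s) → (leading num)/(leading den) = 2/1 = 2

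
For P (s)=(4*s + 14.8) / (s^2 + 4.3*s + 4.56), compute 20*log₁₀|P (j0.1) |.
Substitute s = j*0.1: P(j0.1) = 3.23219 - 0.217547j.
|P(j0.1)| = sqrt(Re² + Im²) = 3.24.
20*log₁₀(3.24) = 10.21 dB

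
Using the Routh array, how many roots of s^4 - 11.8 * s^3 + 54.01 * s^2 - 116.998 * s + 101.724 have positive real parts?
Routh array:
s^4: [1, 54.01, 101.724]; s^3: [-11.8, -116.998]; s^2: [44.0949, 101.724]; s^1: [-89.7762]; s^0: [101.724]
First column: [1, -11.8, 44.0949, -89.7762, 101.724]. Sign changes = RHP roots = 4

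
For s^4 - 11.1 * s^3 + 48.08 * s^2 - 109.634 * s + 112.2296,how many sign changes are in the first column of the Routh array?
Routh array:
s^4: [1, 48.08, 112.2296]; s^3: [-11.1, -109.634]; s^2: [38.2031, 112.2296]; s^1: [-77.0254]; s^0: [112.2296]
First column: [1, -11.1, 38.2031, -77.0254, 112.2296]. Sign changes = 4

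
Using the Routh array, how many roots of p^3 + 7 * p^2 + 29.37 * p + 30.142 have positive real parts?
Routh array:
p^3: [1, 29.37]; p^2: [7, 30.142]; p^1: [25.064]; p^0: [30.142]
First column: [1, 7, 25.064, 30.142]. Sign changes = RHP roots = 0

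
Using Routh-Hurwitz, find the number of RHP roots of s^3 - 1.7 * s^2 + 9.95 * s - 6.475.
Routh array:
s^3: [1, 9.95]; s^2: [-1.7, -6.475]; s^1: [6.14118]; s^0: [-6.475]
First column: [1, -1.7, 6.14118, -6.475]. Sign changes = RHP roots = 3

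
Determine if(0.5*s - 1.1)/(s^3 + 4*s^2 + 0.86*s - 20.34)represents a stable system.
Denominator: s^3 + 4*s^2 + 0.86*s - 20.34 = (s - 1.8)(s^2 + 5.8*s + 11.3). Poles: -2.9 + 1.7j, -2.9 - 1.7j, 1.8. All Re(p)<0: No (unstable)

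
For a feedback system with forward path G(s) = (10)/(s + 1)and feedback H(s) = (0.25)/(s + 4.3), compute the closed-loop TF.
Closed-loop T = G/(1+GH).
Numerator: G_num * H_den = 10*s + 43.
Denominator: G_den * H_den + G_num * H_num = (s^2 + 5.3*s + 4.3) + (2.5) = s^2 + 5.3*s + 6.8.
T(s) = (10*s + 43)/(s^2 + 5.3*s + 6.8)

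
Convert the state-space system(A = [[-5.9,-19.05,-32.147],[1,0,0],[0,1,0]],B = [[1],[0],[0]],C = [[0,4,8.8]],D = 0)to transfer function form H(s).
H(s) = C(sI - A)⁻¹B + D.
Characteristic polynomial det(sI - A) = s^3 + 5.9*s^2 + 19.05*s + 32.147.
Numerator from C·adj(sI-A)·B + D·det(sI-A) = 4*s + 8.8.
H(s) = (4*s + 8.8)/(s^3 + 5.9*s^2 + 19.05*s + 32.147)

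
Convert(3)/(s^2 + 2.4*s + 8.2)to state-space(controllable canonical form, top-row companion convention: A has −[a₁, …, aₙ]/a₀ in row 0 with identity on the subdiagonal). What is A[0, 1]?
Reachable canonical form for den = s^2 + 2.4*s + 8.2: top row of A = -[a₁,a₂,...,aₙ]/a₀, ones on the subdiagonal, zeros elsewhere.
A = [[-2.4, -8.2], [1, 0]].
A[0,1] = -8.2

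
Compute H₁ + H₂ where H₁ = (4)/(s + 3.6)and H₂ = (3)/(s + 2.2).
Parallel: H = H₁ + H₂ = (n₁·d₂ + n₂·d₁)/(d₁·d₂).
n₁·d₂ = 4*s + 8.8. n₂·d₁ = 3*s + 10.8. Sum = 7*s + 19.6. d₁·d₂ = s^2 + 5.8*s + 7.92.
H(s) = (7*s + 19.6)/(s^2 + 5.8*s + 7.92)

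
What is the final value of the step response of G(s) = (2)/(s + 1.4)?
FVT: lim_{t→∞} y(t) = lim_{s→0} s*Y(s) where Y(s) = G(s)/s.
= lim_{s→0} G(s) = G(0) = num(0)/den(0) = 2/1.4 = 1.429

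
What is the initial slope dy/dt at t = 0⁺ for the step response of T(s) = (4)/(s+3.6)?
IVT: y'(0⁺) = lim_{s→∞} s²·Y(s) = lim_{s→∞} s·T(s).
deg(num) = 0, deg(den) = 1, relative degree = 1, so s·T(s) → (leading num)/(leading den) = 4/1 = 4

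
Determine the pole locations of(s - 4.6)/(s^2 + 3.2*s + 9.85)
Set denominator = 0: s^2 + 3.2*s + 9.85 = 0 → Poles: -1.6 + 2.7j, -1.6 - 2.7j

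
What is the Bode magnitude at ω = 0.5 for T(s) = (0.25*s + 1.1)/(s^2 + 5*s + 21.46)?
Substitute s = j*0.5: T(j0.5) = 0.0518368 - 0.000216503j.
|T(j0.5)| = sqrt(Re² + Im²) = 0.05184.
20*log₁₀(0.05184) = -25.71 dB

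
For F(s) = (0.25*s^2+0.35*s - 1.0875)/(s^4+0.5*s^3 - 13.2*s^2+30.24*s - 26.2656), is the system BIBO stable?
Denominator: s^4 + 0.5*s^3 - 13.2*s^2 + 30.24*s - 26.2656 = (s - 1.9)(s + 4.8)(s^2 - 2.4*s + 2.88). Poles: -4.8, 1.2 + 1.2j, 1.2 - 1.2j, 1.9. All Re(p)<0: No (unstable)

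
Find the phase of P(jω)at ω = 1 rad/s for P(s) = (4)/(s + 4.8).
Substitute s = j*1: P(j1) = 0.798669 - 0.166389j.
∠P(j1) = atan2(Im, Re) = atan2(-0.166389, 0.798669) = -11.77°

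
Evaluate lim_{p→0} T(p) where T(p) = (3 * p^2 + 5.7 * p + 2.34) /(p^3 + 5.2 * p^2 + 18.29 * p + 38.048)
DC gain = T(0) = num(0)/den(0) = 2.34/38.048 = 0.0615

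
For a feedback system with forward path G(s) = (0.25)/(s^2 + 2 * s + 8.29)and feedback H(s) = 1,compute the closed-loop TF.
Closed-loop T = G/(1+GH).
Numerator: G_num * H_den = 0.25.
Denominator: G_den * H_den + G_num * H_num = (s^2 + 2*s + 8.29) + (0.25) = s^2 + 2*s + 8.54.
T(s) = (0.25)/(s^2 + 2*s + 8.54)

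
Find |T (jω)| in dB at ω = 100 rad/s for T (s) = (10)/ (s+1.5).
Substitute s = j*100: T(j100) = 0.00149966 - 0.0999775j.
|T(j100)| = sqrt(Re² + Im²) = 0.09999.
20*log₁₀(0.09999) = -20.00 dB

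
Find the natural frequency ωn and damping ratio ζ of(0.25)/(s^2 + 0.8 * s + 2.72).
Underdamped: complex pole -0.4 + 1.6j. ωn = |pole| = 1.649, ζ = -Re(pole)/ωn = 0.2425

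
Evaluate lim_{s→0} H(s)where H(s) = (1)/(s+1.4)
DC gain = H(0) = num(0)/den(0) = 1/1.4 = 0.7143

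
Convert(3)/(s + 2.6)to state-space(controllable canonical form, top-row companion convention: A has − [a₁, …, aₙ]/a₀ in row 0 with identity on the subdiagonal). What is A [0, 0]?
Reachable canonical form for den = s + 2.6: top row of A = -[a₁,a₂,...,aₙ]/a₀, ones on the subdiagonal, zeros elsewhere.
A = [[-2.6]].
A[0,0] = -2.6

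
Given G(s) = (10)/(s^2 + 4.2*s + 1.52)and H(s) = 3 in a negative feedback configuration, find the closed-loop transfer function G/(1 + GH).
Closed-loop T = G/(1+GH).
Numerator: G_num * H_den = 10.
Denominator: G_den * H_den + G_num * H_num = (s^2 + 4.2*s + 1.52) + (30) = s^2 + 4.2*s + 31.52.
T(s) = (10)/(s^2 + 4.2*s + 31.52)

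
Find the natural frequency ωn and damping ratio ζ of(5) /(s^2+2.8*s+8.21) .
Underdamped: complex pole -1.4 + 2.5j. ωn = |pole| = 2.865, ζ = -Re(pole)/ωn = 0.4886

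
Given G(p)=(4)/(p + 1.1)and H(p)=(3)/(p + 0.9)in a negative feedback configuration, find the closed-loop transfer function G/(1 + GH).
Closed-loop T = G/(1+GH).
Numerator: G_num * H_den = 4*p + 3.6.
Denominator: G_den * H_den + G_num * H_num = (p^2 + 2*p + 0.99) + (12) = p^2 + 2*p + 12.99.
T(p) = (4*p + 3.6)/(p^2 + 2*p + 12.99)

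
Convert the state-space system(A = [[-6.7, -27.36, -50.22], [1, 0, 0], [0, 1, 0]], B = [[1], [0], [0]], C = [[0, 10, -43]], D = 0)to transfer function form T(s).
T(s) = C(sI - A)⁻¹B + D.
Characteristic polynomial det(sI - A) = s^3 + 6.7*s^2 + 27.36*s + 50.22.
Numerator from C·adj(sI-A)·B + D·det(sI-A) = 10*s - 43.
T(s) = (10*s - 43)/(s^3 + 6.7*s^2 + 27.36*s + 50.22)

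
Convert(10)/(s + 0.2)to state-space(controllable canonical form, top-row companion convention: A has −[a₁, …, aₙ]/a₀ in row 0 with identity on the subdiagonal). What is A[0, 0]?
Reachable canonical form for den = s + 0.2: top row of A = -[a₁,a₂,...,aₙ]/a₀, ones on the subdiagonal, zeros elsewhere.
A = [[-0.2]].
A[0,0] = -0.2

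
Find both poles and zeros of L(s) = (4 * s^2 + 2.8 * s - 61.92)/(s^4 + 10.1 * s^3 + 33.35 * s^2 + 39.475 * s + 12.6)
Set denominator = 0: s^4 + 10.1*s^3 + 33.35*s^2 + 39.475*s + 12.6 = (s + 0.5)(s + 1.6)(s + 4.5)(s + 3.5) = 0 → Poles: -0.5, -1.6, -3.5, -4.5
Set numerator = 0: 4*s^2 + 2.8*s - 61.92 = 4*(s + 4.3)(s - 3.6) = 0 → Zeros: -4.3, 3.6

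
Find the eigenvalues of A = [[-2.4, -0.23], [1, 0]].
Eigenvalues solve det(λI - A) = 0.
Characteristic polynomial: λ^2 + 2.4*λ + 0.23 = 0.
Factor: (λ + 2.3)(λ + 0.1) = 0.
Roots: -0.1, -2.3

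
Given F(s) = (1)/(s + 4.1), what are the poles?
Set denominator = 0: s + 4.1 = 0 → Poles: -4.1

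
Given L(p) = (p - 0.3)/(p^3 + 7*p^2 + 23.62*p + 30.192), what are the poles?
Set denominator = 0: p^3 + 7*p^2 + 23.62*p + 30.192 = (p + 2.4)(p^2 + 4.6*p + 12.58) = 0 → Poles: -2.3 + 2.7j, -2.3 - 2.7j, -2.4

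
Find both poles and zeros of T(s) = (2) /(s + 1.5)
Set denominator = 0: s + 1.5 = 0 → Poles: -1.5
Numerator is a nonzero constant (2) → Zeros: none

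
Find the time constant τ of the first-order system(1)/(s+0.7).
First-order system: τ = -1/pole. Pole = -0.7. τ = -1/(-0.7) = 1.429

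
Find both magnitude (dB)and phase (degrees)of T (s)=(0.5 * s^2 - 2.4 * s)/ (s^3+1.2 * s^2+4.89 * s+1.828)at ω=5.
Substitute s = j*5: T(j5) = 0.142953 - 0.0842639j.
|T| = 20*log₁₀(sqrt(Re²+Im²)) = -15.60 dB.
∠T = atan2(Im, Re) = -30.52° (principal value).
Summing the individual angle contributions Σ∠(j5 − zᵢ) − Σ∠(j5 − pₖ) over the 2 zero(s) and 3 pole(s), each followed continuously from ω = 0 (DC phase referenced to (−180°, 180°]), gives -390.52°, i.e. the principal value - 360°. Continuous Bode phase = -390.52°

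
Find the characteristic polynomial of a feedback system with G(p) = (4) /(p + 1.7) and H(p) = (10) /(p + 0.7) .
Characteristic poly = G_den * H_den + G_num * H_num = (p^2 + 2.4*p + 1.19) + (40) = p^2 + 2.4*p + 41.19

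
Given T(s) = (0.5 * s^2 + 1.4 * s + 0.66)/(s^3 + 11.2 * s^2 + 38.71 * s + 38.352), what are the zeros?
Set numerator = 0: 0.5*s^2 + 1.4*s + 0.66 = 0.5*(s + 0.6)(s + 2.2) = 0 → Zeros: -0.6, -2.2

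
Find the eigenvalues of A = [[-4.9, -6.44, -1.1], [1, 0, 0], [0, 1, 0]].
Eigenvalues solve det(λI - A) = 0.
Characteristic polynomial: λ^3 + 4.9*λ^2 + 6.44*λ + 1.1 = 0.
Factor: (λ + 0.2)(λ + 2.2)(λ + 2.5) = 0.
Roots: -0.2, -2.2, -2.5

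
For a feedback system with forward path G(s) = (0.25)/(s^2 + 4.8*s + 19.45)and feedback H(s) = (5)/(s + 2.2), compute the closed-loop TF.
Closed-loop T = G/(1+GH).
Numerator: G_num * H_den = 0.25*s + 0.55.
Denominator: G_den * H_den + G_num * H_num = (s^3 + 7*s^2 + 30.01*s + 42.79) + (1.25) = s^3 + 7*s^2 + 30.01*s + 44.04.
T(s) = (0.25*s + 0.55)/(s^3 + 7*s^2 + 30.01*s + 44.04)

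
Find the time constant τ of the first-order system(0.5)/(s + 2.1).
First-order system: τ = -1/pole. Pole = -2.1. τ = -1/(-2.1) = 0.4762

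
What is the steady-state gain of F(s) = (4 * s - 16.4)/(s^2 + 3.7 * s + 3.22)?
DC gain = F(0) = num(0)/den(0) = -16.4/3.22 = -5.093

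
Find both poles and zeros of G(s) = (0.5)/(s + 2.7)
Set denominator = 0: s + 2.7 = 0 → Poles: -2.7
Numerator is a nonzero constant (0.5) → Zeros: none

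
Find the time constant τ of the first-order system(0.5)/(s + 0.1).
First-order system: τ = -1/pole. Pole = -0.1. τ = -1/(-0.1) = 10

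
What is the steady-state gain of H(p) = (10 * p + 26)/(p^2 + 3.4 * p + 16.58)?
DC gain = H(0) = num(0)/den(0) = 26/16.58 = 1.568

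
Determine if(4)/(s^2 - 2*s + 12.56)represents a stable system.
Denominator: s^2 - 2*s + 12.56. Poles: 1 + 3.4j, 1 - 3.4j. All Re(p)<0: No (unstable)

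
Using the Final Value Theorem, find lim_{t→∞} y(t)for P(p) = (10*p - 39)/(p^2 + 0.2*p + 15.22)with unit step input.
FVT: lim_{t→∞} y(t) = lim_{p→0} p*Y(p) where Y(p) = P(p)/p.
= lim_{p→0} P(p) = P(0) = num(0)/den(0) = -39/15.22 = -2.562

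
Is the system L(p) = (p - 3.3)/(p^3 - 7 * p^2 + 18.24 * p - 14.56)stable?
Denominator: p^3 - 7*p^2 + 18.24*p - 14.56 = (p - 1.4)(p^2 - 5.6*p + 10.4). Poles: 1.4, 2.8 + 1.6j, 2.8 - 1.6j. All Re(p)<0: No (unstable)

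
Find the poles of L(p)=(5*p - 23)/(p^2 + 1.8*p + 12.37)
Set denominator = 0: p^2 + 1.8*p + 12.37 = 0 → Poles: -0.9 + 3.4j, -0.9 - 3.4j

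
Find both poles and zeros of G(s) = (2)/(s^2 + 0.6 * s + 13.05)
Set denominator = 0: s^2 + 0.6*s + 13.05 = 0 → Poles: -0.3 + 3.6j, -0.3 - 3.6j
Numerator is a nonzero constant (2) → Zeros: none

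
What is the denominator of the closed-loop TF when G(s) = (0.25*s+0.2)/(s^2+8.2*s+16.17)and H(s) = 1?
Characteristic poly = G_den * H_den + G_num * H_num = (s^2 + 8.2*s + 16.17) + (0.25*s + 0.2) = s^2 + 8.45*s + 16.37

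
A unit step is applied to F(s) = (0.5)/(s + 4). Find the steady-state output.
FVT: lim_{t→∞} y(t) = lim_{s→0} s*Y(s) where Y(s) = F(s)/s.
= lim_{s→0} F(s) = F(0) = num(0)/den(0) = 0.5/4 = 0.125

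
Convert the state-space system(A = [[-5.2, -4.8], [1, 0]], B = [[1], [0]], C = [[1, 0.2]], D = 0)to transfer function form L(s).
L(s) = C(sI - A)⁻¹B + D.
Characteristic polynomial det(sI - A) = s^2 + 5.2*s + 4.8.
Numerator from C·adj(sI-A)·B + D·det(sI-A) = s + 0.2.
L(s) = (s + 0.2)/(s^2 + 5.2*s + 4.8)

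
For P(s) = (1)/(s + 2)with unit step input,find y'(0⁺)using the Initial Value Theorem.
IVT: y'(0⁺) = lim_{s→∞} s²·Y(s) = lim_{s→∞} s·P(s).
deg(num) = 0, deg(den) = 1, relative degree = 1, so s·P(s) → (leading num)/(leading den) = 1/1 = 1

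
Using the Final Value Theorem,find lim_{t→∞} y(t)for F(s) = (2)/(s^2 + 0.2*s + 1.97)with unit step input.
FVT: lim_{t→∞} y(t) = lim_{s→0} s*Y(s) where Y(s) = F(s)/s.
= lim_{s→0} F(s) = F(0) = num(0)/den(0) = 2/1.97 = 1.015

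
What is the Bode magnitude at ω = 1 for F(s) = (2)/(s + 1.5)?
Substitute s = j*1: F(j1) = 0.923077 - 0.615385j.
|F(j1)| = sqrt(Re² + Im²) = 1.109.
20*log₁₀(1.109) = 0.90 dB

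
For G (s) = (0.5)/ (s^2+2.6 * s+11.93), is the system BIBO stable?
Denominator: s^2 + 2.6*s + 11.93. Poles: -1.3 + 3.2j, -1.3 - 3.2j. All Re(p)<0: Yes (stable)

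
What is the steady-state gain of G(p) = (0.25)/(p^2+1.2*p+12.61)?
DC gain = G(0) = num(0)/den(0) = 0.25/12.61 = 0.01983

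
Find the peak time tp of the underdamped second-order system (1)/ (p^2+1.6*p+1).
Standard form: ωn²/(p²+2ζωn·p+ωn²) → ωn = 1, ζ = 0.8.
ωd = ωn·√(1-ζ²) = 1·√(1-0.8²) = 0.6.
tp = π/ωd = π/0.6 = 5.236 s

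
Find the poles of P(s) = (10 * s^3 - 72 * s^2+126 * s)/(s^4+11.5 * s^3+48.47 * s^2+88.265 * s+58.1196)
Set denominator = 0: s^4 + 11.5*s^3 + 48.47*s^2 + 88.265*s + 58.1196 = (s + 1.7)(s + 3.7)(s + 2.8)(s + 3.3) = 0 → Poles: -1.7, -2.8, -3.3, -3.7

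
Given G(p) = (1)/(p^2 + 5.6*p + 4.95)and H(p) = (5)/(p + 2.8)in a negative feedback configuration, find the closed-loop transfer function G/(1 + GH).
Closed-loop T = G/(1+GH).
Numerator: G_num * H_den = p + 2.8.
Denominator: G_den * H_den + G_num * H_num = (p^3 + 8.4*p^2 + 20.63*p + 13.86) + (5) = p^3 + 8.4*p^2 + 20.63*p + 18.86.
T(p) = (p + 2.8)/(p^3 + 8.4*p^2 + 20.63*p + 18.86)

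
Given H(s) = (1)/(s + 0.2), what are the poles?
Set denominator = 0: s + 0.2 = 0 → Poles: -0.2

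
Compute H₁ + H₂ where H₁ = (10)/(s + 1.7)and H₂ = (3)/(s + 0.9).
Parallel: H = H₁ + H₂ = (n₁·d₂ + n₂·d₁)/(d₁·d₂).
n₁·d₂ = 10*s + 9. n₂·d₁ = 3*s + 5.1. Sum = 13*s + 14.1. d₁·d₂ = s^2 + 2.6*s + 1.53.
H(s) = (13*s + 14.1)/(s^2 + 2.6*s + 1.53)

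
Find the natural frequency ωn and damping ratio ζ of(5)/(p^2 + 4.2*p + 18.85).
Underdamped: complex pole -2.1 + 3.8j. ωn = |pole| = 4.342, ζ = -Re(pole)/ωn = 0.4837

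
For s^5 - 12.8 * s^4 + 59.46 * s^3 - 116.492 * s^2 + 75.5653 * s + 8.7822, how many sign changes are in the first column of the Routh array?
Routh array:
s^5: [1, 59.46, 75.5653]; s^4: [-12.8, -116.492, 8.7822]; s^3: [50.3591, 76.2514]; s^2: [-97.1108, 8.7822]; s^1: [80.8056]; s^0: [8.7822]
First column: [1, -12.8, 50.3591, -97.1108, 80.8056, 8.7822]. Sign changes = 4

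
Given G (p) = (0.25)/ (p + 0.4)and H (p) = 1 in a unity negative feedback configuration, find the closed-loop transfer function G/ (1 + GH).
Closed-loop T = G/(1+GH).
Numerator: G_num * H_den = 0.25.
Denominator: G_den * H_den + G_num * H_num = (p + 0.4) + (0.25) = p + 0.65.
T(p) = (0.25)/(p + 0.65)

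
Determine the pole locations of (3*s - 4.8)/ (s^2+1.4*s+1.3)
Set denominator = 0: s^2 + 1.4*s + 1.3 = 0 → Poles: -0.7 + 0.9j, -0.7 - 0.9j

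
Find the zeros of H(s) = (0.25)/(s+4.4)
Numerator is a nonzero constant (0.25) → Zeros: none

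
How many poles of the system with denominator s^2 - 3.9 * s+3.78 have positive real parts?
s^2 - 3.9*s + 3.78 = (s - 2.1)(s - 1.8). Poles: 1.8, 2.1. RHP poles (Re>0): 2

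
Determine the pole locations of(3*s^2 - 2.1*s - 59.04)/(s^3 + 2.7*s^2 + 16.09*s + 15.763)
Set denominator = 0: s^3 + 2.7*s^2 + 16.09*s + 15.763 = (s + 1.1)(s^2 + 1.6*s + 14.33) = 0 → Poles: -0.8 + 3.7j, -0.8 - 3.7j, -1.1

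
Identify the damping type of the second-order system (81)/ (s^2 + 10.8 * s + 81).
Standard form: ωn²/(s²+2ζωn·s+ωn²) gives ωn=9, ζ=0.6.
Underdamped (ζ = 0.6 < 1)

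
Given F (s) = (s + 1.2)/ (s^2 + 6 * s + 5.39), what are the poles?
Set denominator = 0: s^2 + 6*s + 5.39 = (s + 4.9)(s + 1.1) = 0 → Poles: -1.1, -4.9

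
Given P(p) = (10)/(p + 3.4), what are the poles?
Set denominator = 0: p + 3.4 = 0 → Poles: -3.4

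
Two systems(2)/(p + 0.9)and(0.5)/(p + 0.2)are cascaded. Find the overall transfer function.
Series: H = H₁ · H₂ = (n₁·n₂)/(d₁·d₂).
Num: n₁·n₂ = 1. Den: d₁·d₂ = p^2 + 1.1*p + 0.18.
H(p) = (1)/(p^2 + 1.1*p + 0.18)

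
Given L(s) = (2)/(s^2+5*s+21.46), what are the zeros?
Numerator is a nonzero constant (2) → Zeros: none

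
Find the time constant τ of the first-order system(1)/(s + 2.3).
First-order system: τ = -1/pole. Pole = -2.3. τ = -1/(-2.3) = 0.4348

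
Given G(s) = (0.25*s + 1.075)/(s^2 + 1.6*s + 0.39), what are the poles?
Set denominator = 0: s^2 + 1.6*s + 0.39 = (s + 0.3)(s + 1.3) = 0 → Poles: -0.3, -1.3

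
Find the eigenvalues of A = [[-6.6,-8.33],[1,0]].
Eigenvalues solve det(λI - A) = 0.
Characteristic polynomial: λ^2 + 6.6*λ + 8.33 = 0.
Factor: (λ + 4.9)(λ + 1.7) = 0.
Roots: -1.7, -4.9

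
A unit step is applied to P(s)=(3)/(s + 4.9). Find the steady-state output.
FVT: lim_{t→∞} y(t) = lim_{s→0} s*Y(s) where Y(s) = P(s)/s.
= lim_{s→0} P(s) = P(0) = num(0)/den(0) = 3/4.9 = 0.6122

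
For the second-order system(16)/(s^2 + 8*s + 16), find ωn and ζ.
Standard form: ωn²/(s²+2ζωn·s+ωn²).
const=16=ωn² → ωn=4, s coeff=8=2ζωn → ζ=1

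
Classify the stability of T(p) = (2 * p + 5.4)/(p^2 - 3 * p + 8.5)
Denominator: p^2 - 3*p + 8.5. Poles: 1.5 + 2.5j, 1.5 - 2.5j. Unstable (2 pole(s) in RHP)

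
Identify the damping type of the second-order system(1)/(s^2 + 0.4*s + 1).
Standard form: ωn²/(s²+2ζωn·s+ωn²) gives ωn=1, ζ=0.2.
Underdamped (ζ = 0.2 < 1)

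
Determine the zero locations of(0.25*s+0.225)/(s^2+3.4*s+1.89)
Set numerator = 0: 0.25*s + 0.225 = 0 → Zeros: -0.9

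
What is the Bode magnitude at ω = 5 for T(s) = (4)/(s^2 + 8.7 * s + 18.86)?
Substitute s = j*5: T(j5) = -0.0127257 - 0.0901578j.
|T(j5)| = sqrt(Re² + Im²) = 0.09105.
20*log₁₀(0.09105) = -20.81 dB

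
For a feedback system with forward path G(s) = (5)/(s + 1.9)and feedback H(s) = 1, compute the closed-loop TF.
Closed-loop T = G/(1+GH).
Numerator: G_num * H_den = 5.
Denominator: G_den * H_den + G_num * H_num = (s + 1.9) + (5) = s + 6.9.
T(s) = (5)/(s + 6.9)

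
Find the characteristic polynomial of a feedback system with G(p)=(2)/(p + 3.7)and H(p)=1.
Characteristic poly = G_den * H_den + G_num * H_num = (p + 3.7) + (2) = p + 5.7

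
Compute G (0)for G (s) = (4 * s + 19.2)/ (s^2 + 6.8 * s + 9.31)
DC gain = G(0) = num(0)/den(0) = 19.2/9.31 = 2.062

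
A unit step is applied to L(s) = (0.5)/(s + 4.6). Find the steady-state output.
FVT: lim_{t→∞} y(t) = lim_{s→0} s*Y(s) where Y(s) = L(s)/s.
= lim_{s→0} L(s) = L(0) = num(0)/den(0) = 0.5/4.6 = 0.1087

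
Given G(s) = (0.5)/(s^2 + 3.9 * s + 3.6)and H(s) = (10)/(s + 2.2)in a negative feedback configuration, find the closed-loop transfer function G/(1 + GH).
Closed-loop T = G/(1+GH).
Numerator: G_num * H_den = 0.5*s + 1.1.
Denominator: G_den * H_den + G_num * H_num = (s^3 + 6.1*s^2 + 12.18*s + 7.92) + (5) = s^3 + 6.1*s^2 + 12.18*s + 12.92.
T(s) = (0.5*s + 1.1)/(s^3 + 6.1*s^2 + 12.18*s + 12.92)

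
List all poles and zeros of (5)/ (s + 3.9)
Set denominator = 0: s + 3.9 = 0 → Poles: -3.9
Numerator is a nonzero constant (5) → Zeros: none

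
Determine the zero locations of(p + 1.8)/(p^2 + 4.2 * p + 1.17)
Set numerator = 0: p + 1.8 = 0 → Zeros: -1.8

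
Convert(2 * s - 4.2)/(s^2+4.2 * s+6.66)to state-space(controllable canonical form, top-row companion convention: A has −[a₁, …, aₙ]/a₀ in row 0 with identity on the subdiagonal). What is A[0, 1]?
Reachable canonical form for den = s^2 + 4.2*s + 6.66: top row of A = -[a₁,a₂,...,aₙ]/a₀, ones on the subdiagonal, zeros elsewhere.
A = [[-4.2, -6.66], [1, 0]].
A[0,1] = -6.66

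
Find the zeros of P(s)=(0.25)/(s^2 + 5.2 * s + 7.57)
Numerator is a nonzero constant (0.25) → Zeros: none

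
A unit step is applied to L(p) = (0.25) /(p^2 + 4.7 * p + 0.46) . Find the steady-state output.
FVT: lim_{t→∞} y(t) = lim_{p→0} p*Y(p) where Y(p) = L(p)/p.
= lim_{p→0} L(p) = L(0) = num(0)/den(0) = 0.25/0.46 = 0.5435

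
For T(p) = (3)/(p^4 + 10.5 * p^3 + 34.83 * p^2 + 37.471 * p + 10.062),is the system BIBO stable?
Denominator: p^4 + 10.5*p^3 + 34.83*p^2 + 37.471*p + 10.062 = (p + 4.5)(p + 4.3)(p + 1.3)(p + 0.4). Poles: -0.4, -1.3, -4.3, -4.5. All Re(p)<0: Yes (stable)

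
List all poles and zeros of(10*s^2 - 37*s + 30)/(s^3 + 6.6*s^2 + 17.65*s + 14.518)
Set denominator = 0: s^3 + 6.6*s^2 + 17.65*s + 14.518 = (s + 1.4)(s^2 + 5.2*s + 10.37) = 0 → Poles: -1.4, -2.6 + 1.9j, -2.6 - 1.9j
Set numerator = 0: 10*s^2 - 37*s + 30 = 10*(s - 2.5)(s - 1.2) = 0 → Zeros: 1.2, 2.5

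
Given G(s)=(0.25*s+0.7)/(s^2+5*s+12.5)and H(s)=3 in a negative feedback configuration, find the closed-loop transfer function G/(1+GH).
Closed-loop T = G/(1+GH).
Numerator: G_num * H_den = 0.25*s + 0.7.
Denominator: G_den * H_den + G_num * H_num = (s^2 + 5*s + 12.5) + (0.75*s + 2.1) = s^2 + 5.75*s + 14.6.
T(s) = (0.25*s + 0.7)/(s^2 + 5.75*s + 14.6)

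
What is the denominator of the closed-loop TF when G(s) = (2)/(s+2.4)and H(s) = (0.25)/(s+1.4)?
Characteristic poly = G_den * H_den + G_num * H_num = (s^2 + 3.8*s + 3.36) + (0.5) = s^2 + 3.8*s + 3.86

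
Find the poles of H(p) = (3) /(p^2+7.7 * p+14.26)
Set denominator = 0: p^2 + 7.7*p + 14.26 = (p + 4.6)(p + 3.1) = 0 → Poles: -3.1, -4.6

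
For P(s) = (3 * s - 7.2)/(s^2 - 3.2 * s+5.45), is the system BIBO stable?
Denominator: s^2 - 3.2*s + 5.45. Poles: 1.6 + 1.7j, 1.6 - 1.7j. All Re(p)<0: No (unstable)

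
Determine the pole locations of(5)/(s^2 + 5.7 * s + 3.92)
Set denominator = 0: s^2 + 5.7*s + 3.92 = (s + 4.9)(s + 0.8) = 0 → Poles: -0.8, -4.9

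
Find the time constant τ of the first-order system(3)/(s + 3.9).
First-order system: τ = -1/pole. Pole = -3.9. τ = -1/(-3.9) = 0.2564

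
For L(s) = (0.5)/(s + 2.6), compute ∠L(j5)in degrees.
Substitute s = j*5: L(j5) = 0.040932 - 0.0787154j.
∠L(j5) = atan2(Im, Re) = atan2(-0.0787154, 0.040932) = -62.53°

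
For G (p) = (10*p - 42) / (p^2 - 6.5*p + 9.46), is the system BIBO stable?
Denominator: p^2 - 6.5*p + 9.46 = (p - 4.3)(p - 2.2). Poles: 2.2, 4.3. All Re(p)<0: No (unstable)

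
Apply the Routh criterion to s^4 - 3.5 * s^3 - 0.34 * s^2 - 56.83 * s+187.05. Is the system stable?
Routh array:
s^4: [1, -0.34, 187.05]; s^3: [-3.5, -56.83]; s^2: [-16.5771, 187.05]; s^1: [-96.3226]; s^0: [187.05]
First column: [1, -3.5, -16.5771, -96.3226, 187.05]. Sign changes = 2.
No, unstable (2 RHP root(s))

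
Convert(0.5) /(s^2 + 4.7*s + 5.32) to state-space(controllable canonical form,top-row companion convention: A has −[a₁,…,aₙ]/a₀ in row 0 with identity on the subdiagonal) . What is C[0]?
Reachable canonical form: C = numerator coefficients (right-aligned, zero-padded to length n).
num = 0.5, C = [[0, 0.5]].
C[0] = 0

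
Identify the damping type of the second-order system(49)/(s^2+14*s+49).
Standard form: ωn²/(s²+2ζωn·s+ωn²) gives ωn=7, ζ=1.
Critically damped (ζ = 1)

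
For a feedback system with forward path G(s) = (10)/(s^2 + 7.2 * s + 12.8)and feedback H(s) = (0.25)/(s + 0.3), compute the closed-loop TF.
Closed-loop T = G/(1+GH).
Numerator: G_num * H_den = 10*s + 3.
Denominator: G_den * H_den + G_num * H_num = (s^3 + 7.5*s^2 + 14.96*s + 3.84) + (2.5) = s^3 + 7.5*s^2 + 14.96*s + 6.34.
T(s) = (10*s + 3)/(s^3 + 7.5*s^2 + 14.96*s + 6.34)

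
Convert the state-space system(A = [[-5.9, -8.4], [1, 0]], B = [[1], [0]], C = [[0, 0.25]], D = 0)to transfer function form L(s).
L(s) = C(sI - A)⁻¹B + D.
Characteristic polynomial det(sI - A) = s^2 + 5.9*s + 8.4.
Numerator from C·adj(sI-A)·B + D·det(sI-A) = 0.25.
L(s) = (0.25)/(s^2 + 5.9*s + 8.4)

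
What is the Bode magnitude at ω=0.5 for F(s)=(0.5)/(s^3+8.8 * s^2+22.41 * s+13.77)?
Substitute s = j*0.5: F(j0.5) = 0.0225421 - 0.0215874j.
|F(j0.5)| = sqrt(Re² + Im²) = 0.03121.
20*log₁₀(0.03121) = -30.11 dB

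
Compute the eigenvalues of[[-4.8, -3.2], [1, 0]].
Eigenvalues solve det(λI - A) = 0.
Characteristic polynomial: λ^2 + 4.8*λ + 3.2 = 0.
Factor: (λ + 4)(λ + 0.8) = 0.
Roots: -0.8, -4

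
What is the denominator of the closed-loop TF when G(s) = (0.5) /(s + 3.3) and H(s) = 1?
Characteristic poly = G_den * H_den + G_num * H_num = (s + 3.3) + (0.5) = s + 3.8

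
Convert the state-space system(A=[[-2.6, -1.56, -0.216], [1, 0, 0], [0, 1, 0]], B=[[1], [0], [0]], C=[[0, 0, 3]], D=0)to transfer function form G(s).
G(s) = C(sI - A)⁻¹B + D.
Characteristic polynomial det(sI - A) = s^3 + 2.6*s^2 + 1.56*s + 0.216.
Numerator from C·adj(sI-A)·B + D·det(sI-A) = 3.
G(s) = (3)/(s^3 + 2.6*s^2 + 1.56*s + 0.216)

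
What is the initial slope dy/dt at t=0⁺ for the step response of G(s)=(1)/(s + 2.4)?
IVT: y'(0⁺) = lim_{s→∞} s²·Y(s) = lim_{s→∞} s·G(s).
deg(num) = 0, deg(den) = 1, relative degree = 1, so s·G(s) → (leading num)/(leading den) = 1/1 = 1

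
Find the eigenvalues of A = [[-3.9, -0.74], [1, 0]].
Eigenvalues solve det(λI - A) = 0.
Characteristic polynomial: λ^2 + 3.9*λ + 0.74 = 0.
Factor: (λ + 3.7)(λ + 0.2) = 0.
Roots: -0.2, -3.7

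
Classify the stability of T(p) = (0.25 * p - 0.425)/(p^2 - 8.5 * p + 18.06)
Denominator: p^2 - 8.5*p + 18.06 = (p - 4.2)(p - 4.3). Poles: 4.2, 4.3. Unstable (2 pole(s) in RHP)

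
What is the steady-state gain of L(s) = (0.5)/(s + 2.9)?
DC gain = L(0) = num(0)/den(0) = 0.5/2.9 = 0.1724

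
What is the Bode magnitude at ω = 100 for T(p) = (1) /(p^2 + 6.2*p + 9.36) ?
Substitute p = j*100: T(j100) = -9.97097e-05 - 6.18779e-06j.
|T(j100)| = sqrt(Re² + Im²) = 9.99e-05.
20*log₁₀(9.99e-05) = -80.01 dB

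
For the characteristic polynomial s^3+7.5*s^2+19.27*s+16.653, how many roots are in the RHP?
s^3 + 7.5*s^2 + 19.27*s + 16.653 = (s + 2.1)(s^2 + 5.4*s + 7.93). Poles: -2.1, -2.7 + 0.8j, -2.7 - 0.8j. RHP poles (Re>0): 0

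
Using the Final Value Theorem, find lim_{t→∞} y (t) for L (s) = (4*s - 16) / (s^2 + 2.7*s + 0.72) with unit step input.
FVT: lim_{t→∞} y(t) = lim_{s→0} s*Y(s) where Y(s) = L(s)/s.
= lim_{s→0} L(s) = L(0) = num(0)/den(0) = -16/0.72 = -22.22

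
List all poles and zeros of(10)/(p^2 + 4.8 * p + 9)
Set denominator = 0: p^2 + 4.8*p + 9 = 0 → Poles: -2.4 + 1.8j, -2.4 - 1.8j
Numerator is a nonzero constant (10) → Zeros: none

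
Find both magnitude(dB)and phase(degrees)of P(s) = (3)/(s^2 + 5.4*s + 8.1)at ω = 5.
Substitute s = j*5: P(j5) = -0.0499699 - 0.0798336j.
|P| = 20*log₁₀(sqrt(Re²+Im²)) = -20.52 dB.
∠P = atan2(Im, Re) = -122.04°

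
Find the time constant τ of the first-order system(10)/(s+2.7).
First-order system: τ = -1/pole. Pole = -2.7. τ = -1/(-2.7) = 0.3704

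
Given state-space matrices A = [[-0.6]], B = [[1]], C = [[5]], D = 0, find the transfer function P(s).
P(s) = C(sI - A)⁻¹B + D.
Characteristic polynomial det(sI - A) = s + 0.6.
Numerator from C·adj(sI-A)·B + D·det(sI-A) = 5.
P(s) = (5)/(s + 0.6)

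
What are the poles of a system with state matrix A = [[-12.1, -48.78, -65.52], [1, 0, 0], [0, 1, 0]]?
Eigenvalues solve det(λI - A) = 0.
Characteristic polynomial: λ^3 + 12.1*λ^2 + 48.78*λ + 65.52 = 0.
Factor: (λ + 4.2)(λ + 3.9)(λ + 4) = 0.
Roots: -3.9, -4, -4.2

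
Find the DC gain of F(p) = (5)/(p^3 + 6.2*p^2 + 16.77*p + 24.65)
DC gain = F(0) = num(0)/den(0) = 5/24.65 = 0.2028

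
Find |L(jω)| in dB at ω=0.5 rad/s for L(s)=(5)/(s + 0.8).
Substitute s = j*0.5: L(j0.5) = 4.49438 - 2.80899j.
|L(j0.5)| = sqrt(Re² + Im²) = 5.3.
20*log₁₀(5.3) = 14.49 dB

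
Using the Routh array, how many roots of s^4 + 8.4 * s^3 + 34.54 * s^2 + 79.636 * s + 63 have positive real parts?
Routh array:
s^4: [1, 34.54, 63]; s^3: [8.4, 79.636]; s^2: [25.0595, 63]; s^1: [58.5183]; s^0: [63]
First column: [1, 8.4, 25.0595, 58.5183, 63]. Sign changes = RHP roots = 0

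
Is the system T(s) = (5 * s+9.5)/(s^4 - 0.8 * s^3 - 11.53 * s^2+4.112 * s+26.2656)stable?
Denominator: s^4 - 0.8*s^3 - 11.53*s^2 + 4.112*s + 26.2656 = (s - 3.2)(s + 1.6)(s + 2.7)(s - 1.9). Poles: -1.6, -2.7, 1.9, 3.2. All Re(p)<0: No (unstable)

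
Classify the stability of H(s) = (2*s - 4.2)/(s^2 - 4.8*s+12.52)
Denominator: s^2 - 4.8*s + 12.52. Poles: 2.4 + 2.6j, 2.4 - 2.6j. Unstable (2 pole(s) in RHP)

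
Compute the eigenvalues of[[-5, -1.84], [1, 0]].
Eigenvalues solve det(λI - A) = 0.
Characteristic polynomial: λ^2 + 5*λ + 1.84 = 0.
Factor: (λ + 4.6)(λ + 0.4) = 0.
Roots: -0.4, -4.6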